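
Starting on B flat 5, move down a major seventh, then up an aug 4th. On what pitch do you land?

F 5

A major seventh down from Bb5 is Cb5.
Up an augmented fourth from Cb5: F5 (6 semitones up).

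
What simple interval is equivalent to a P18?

P4

Each octave removed subtracts seven from the number: 18 − 14 = 4.
Quality carries through unchanged, so the simple form is a perfect fourth.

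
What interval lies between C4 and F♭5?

diminished eleventh

C to F spans four letter names (C-D-E-F), plus an octave, so the interval is some kind of eleventh.
C4 to Fb5 spans 16 semitones — one semitone narrower than the perfect eleventh (17) — giving a diminished eleventh.
(Equivalently, a compound diminished fourth: a diminished fourth plus an octave.)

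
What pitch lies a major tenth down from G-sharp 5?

E 4

The tenth's letter: G down three letter names plus an octave → E.
A major tenth is 16 semitones; 16 semitones down from G#5 gives E4.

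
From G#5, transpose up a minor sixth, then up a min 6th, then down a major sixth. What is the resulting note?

A minor sixth up from G#5 is E6.
A minor sixth up from E6 is C7.
A major sixth down from C7 is Eb6.

Eb6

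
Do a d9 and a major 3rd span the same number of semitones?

No

A diminished ninth spans 12 semitones; a major third spans 4 semitones. They differ by 8.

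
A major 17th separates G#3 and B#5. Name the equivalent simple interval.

major 3rd

Subtracting seven from the interval number removes an octave: 17 − 14 = 3.
Quality carries through unchanged, so the simple form is a major third.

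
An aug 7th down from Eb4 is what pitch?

Fbb3

The seventh takes the letter from E down to F.
An augmented seventh spans 12 semitones, so from Eb4 the target pitch is Fbb3.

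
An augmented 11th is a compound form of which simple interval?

Subtracting seven from the interval number removes an octave: 11 − 7 = 4.
Quality carries through unchanged, so the simple form is an augmented fourth.

A4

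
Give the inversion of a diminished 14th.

A2

First reduce the compound diminished fourteenth to its simple form, a diminished seventh.
Interval numbers invert to sum to nine: 7 + 2 = 9, so a seventh inverts to a second.
And diminished becomes augmented under inversion, so we get an augmented second.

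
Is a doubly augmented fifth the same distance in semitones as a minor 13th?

No

A doubly augmented fifth spans 9 semitones; a minor thirteenth spans 20 semitones. They differ by 11.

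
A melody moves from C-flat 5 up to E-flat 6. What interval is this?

C to E spans three letter names (C-D-E), plus an octave, so the interval is some kind of tenth.
Cb5 to Eb6 is 16 semitones, matching the major tenth exactly, so the quality is major.
(Equivalently, a compound major third: a major third plus an octave.)

major tenth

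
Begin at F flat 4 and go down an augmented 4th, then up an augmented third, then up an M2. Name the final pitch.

Down an augmented fourth from Fb4: Cbb4 (6 semitones down).
Cbb4 up an augmented third → Eb4 (5 semitones).
Eb4 up a major second → F4 (2 semitones).

F 4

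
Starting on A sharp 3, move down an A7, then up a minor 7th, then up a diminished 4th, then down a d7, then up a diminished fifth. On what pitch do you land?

An augmented seventh down from A#3 is Bb2.
A minor seventh up from Bb2 is Ab3.
Up a diminished fourth from Ab3: Dbb4 (4 semitones up).
Down a diminished seventh from Dbb4: Eb3 (9 semitones down).
Eb3 up a diminished fifth → Bbb3 (6 semitones).

B double-flat 3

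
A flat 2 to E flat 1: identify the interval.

P11

Descending from Ab2 to Eb1 is the same interval as ascending Eb1 to Ab2.
E to A spans four letter names (E-F-G-A), plus an octave — that makes it an eleventh of some quality.
The perfect eleventh spans 17 semitones, and Eb1 to Ab2 is exactly 17 semitones — so this is a perfect eleventh.
(Equivalently, a compound perfect fourth: a perfect fourth plus an octave.)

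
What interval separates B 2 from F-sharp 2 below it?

Descending from B2 to F#2 is the same interval as ascending F#2 to B2.
F to B spans four letter names (F-G-A-B), so the interval is some kind of fourth.
F#2 to B2 is 5 semitones, matching the perfect fourth exactly, so the quality is perfect.

perfect fourth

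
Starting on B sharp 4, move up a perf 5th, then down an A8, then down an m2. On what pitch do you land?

E sharp 4

B#4 up a perfect fifth → F##5 (7 semitones).
F##5 down an augmented octave → F#4 (13 semitones).
F#4 down a minor second → E#4 (1 semitone).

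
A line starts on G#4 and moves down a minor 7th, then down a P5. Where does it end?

D#3

Down a minor seventh from G#4: A#3 (10 semitones down).
A perfect fifth down from A#3 is D#3.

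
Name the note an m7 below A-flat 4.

The seventh takes the letter from A down to B.
A minor seventh is 10 semitones; 10 semitones down from Ab4 gives Bb3.

B-flat 3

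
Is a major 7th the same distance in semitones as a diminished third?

A major seventh is 11 semitones but a diminished third is 2 semitones — different sizes.

No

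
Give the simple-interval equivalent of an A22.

Each octave removed subtracts seven from the number: 22 − 14 = 8.
That makes an augmented twenty-second a compound augmented octave — 2 octaves plus an augmented octave.

A8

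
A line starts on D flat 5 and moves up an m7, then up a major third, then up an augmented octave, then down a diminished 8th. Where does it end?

E sharp 6

A minor seventh up from Db5 is Cb6.
A major third up from Cb6 is Eb6.
Up an augmented octave from Eb6: E7 (13 semitones up).
Down a diminished octave from E7: E#6 (11 semitones down).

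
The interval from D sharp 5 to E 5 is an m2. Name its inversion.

The rule of nine gives the new number: 9 − 2 = 7, so a second becomes a seventh.
Quality inverts too: minor becomes major. That makes the inversion a major seventh.

M7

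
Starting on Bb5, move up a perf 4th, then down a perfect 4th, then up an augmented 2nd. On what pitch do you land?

A perfect fourth up from Bb5 is Eb6.
Down a perfect fourth from Eb6: Bb5 (5 semitones down).
Bb5 up an augmented second → C#6 (3 semitones).

C#6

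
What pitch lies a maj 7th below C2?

Db1

Seven letter names down from C: D.
A major seventh spans 11 semitones, so from C2 the target pitch is Db1.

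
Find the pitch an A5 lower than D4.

The fifth takes the letter from D down to G.
An augmented fifth is 8 semitones; 8 semitones down from D4 gives Gb3.

Gb3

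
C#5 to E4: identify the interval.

Descending from C#5 to E4 is the same interval as ascending E4 to C#5.
E to C spans six letter names (E-F-G-A-B-C): a sixth.
Counting semitones, E4→C#5 is 9, which is the major sixth.

major sixth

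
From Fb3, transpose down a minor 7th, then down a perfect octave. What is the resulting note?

Gb1

Down a minor seventh from Fb3: Gb2 (10 semitones down).
Down a perfect octave from Gb2: Gb1 (12 semitones down).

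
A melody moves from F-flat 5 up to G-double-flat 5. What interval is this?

minor second

F to G spans two letter names (F-G) — that makes it a second of some quality.
A major second would be 2 semitones, but Fb5 to Gbb5 is 1 — one semitone narrower, making it a minor second.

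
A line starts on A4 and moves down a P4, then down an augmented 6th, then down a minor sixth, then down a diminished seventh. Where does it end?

Down a perfect fourth from A4: E4 (5 semitones down).
An augmented sixth down from E4 is Gb3.
Gb3 down a minor sixth → Bb2 (8 semitones).
A diminished seventh down from Bb2 is C#2.

C#2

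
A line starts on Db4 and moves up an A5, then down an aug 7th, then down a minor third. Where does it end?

Gb3

Up an augmented fifth from Db4: A4 (8 semitones up).
A4 down an augmented seventh → Bbb3 (12 semitones).
A minor third down from Bbb3 is Gb3.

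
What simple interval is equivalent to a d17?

Each octave removed subtracts seven from the number: 17 − 14 = 3.
Quality carries through unchanged, so the simple form is a diminished third.

diminished third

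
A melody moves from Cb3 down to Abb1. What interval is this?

Descending from Cb3 to Abb1 is the same interval as ascending Abb1 to Cb3.
A to C spans three letter names (A-B-C), plus an octave: a tenth.
Counting semitones, Abb1→Cb3 is 16, which is the major tenth.
(Equivalently, a compound major third: a major third plus an octave.)

M10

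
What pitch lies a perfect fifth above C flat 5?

Counting five letter names up from C lands on G.
Moving 7 semitones up from Cb5 (the size of a perfect fifth) reaches Gb5.

G flat 5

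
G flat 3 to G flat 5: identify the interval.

G to G is the same letter name, plus 2 octaves: a fifteenth.
Gb3 to Gb5 is 24 semitones, matching the perfect fifteenth exactly, so the quality is perfect.
(Equivalently, a compound perfect octave: a perfect octave plus an octave.)

perfect 15th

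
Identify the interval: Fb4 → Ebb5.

minor 7th

F to E spans seven letter names (F-G-A-B-C-D-E): a seventh.
At 10 semitones, Fb4→Ebb5 falls one short of a major seventh: minor.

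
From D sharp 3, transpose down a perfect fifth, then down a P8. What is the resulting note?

G sharp 1

D#3 down a perfect fifth → G#2 (7 semitones).
A perfect octave down from G#2 is G#1.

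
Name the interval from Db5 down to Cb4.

Descending from Db5 to Cb4 is the same interval as ascending Cb4 to Db5.
C to D spans two letter names (C-D), plus an octave — that makes it a ninth of some quality.
Cb4 to Db5 is 14 semitones, matching the major ninth exactly, so the quality is major.
(Equivalently, a compound major second: a major second plus an octave.)

major 9th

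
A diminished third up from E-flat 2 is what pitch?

G-double-flat 2

Three letter names up from E: G.
A diminished third spans 2 semitones, so from Eb2 the target pitch is Gbb2.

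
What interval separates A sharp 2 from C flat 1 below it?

AA13

Descending from A#2 to Cb1 is the same interval as ascending Cb1 to A#2.
C to A spans six letter names (C-D-E-F-G-A), plus an octave, so the interval is some kind of thirteenth.
A major thirteenth would be 21 semitones; Cb1 to A#2 is 23, two semitones wider, so the interval is doubly augmented.
(Equivalently, a compound doubly augmented sixth: a doubly augmented sixth plus an octave.)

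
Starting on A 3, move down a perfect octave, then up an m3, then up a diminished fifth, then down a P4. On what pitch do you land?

A perfect octave down from A3 is A2.
A2 up a minor third → C3 (3 semitones).
C3 up a diminished fifth → Gb3 (6 semitones).
Down a perfect fourth from Gb3: Db3 (5 semitones down).

D flat 3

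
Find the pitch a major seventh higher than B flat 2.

A 3

The seventh takes the letter from B up to A.
A major seventh spans 11 semitones, so from Bb2 the target pitch is A3.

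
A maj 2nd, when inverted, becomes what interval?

minor seventh

Inverted interval numbers add to nine, so a second pairs with a seventh (2 + 7 = 9).
Quality inverts too: major becomes minor. That makes the inversion a minor seventh.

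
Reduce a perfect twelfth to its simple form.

P5

Subtracting seven from the interval number removes an octave: 12 − 7 = 5.
That makes a perfect twelfth a compound perfect fifth — an octave plus a perfect fifth.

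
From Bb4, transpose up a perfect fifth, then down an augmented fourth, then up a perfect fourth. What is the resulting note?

Up a perfect fifth from Bb4: F5 (7 semitones up).
Down an augmented fourth from F5: Cb5 (6 semitones down).
Cb5 up a perfect fourth → Fb5 (5 semitones).

Fb5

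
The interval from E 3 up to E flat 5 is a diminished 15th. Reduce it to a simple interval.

Each octave removed subtracts seven from the number: 15 − 7 = 8.
That makes a diminished fifteenth a compound diminished octave — an octave plus a diminished octave.

diminished octave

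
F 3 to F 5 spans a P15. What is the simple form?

Subtracting seven from the interval number removes an octave: 15 − 7 = 8.
That makes a perfect fifteenth a compound perfect octave — an octave plus a perfect octave.

perfect 8th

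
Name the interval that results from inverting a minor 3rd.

major 6th

Inverted interval numbers add to nine, so a third pairs with a sixth (3 + 6 = 9).
The quality also flips — minor becomes major — giving a major sixth.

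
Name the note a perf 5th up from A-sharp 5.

Counting five letter names up from A lands on E.
A perfect fifth is 7 semitones; 7 semitones up from A#5 gives E#6.

E-sharp 6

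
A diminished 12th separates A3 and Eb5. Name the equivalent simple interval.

diminished 5th

Subtracting seven from the interval number removes an octave: 12 − 7 = 5.
So a diminished twelfth is an octave plus a diminished fifth. The quality is unchanged.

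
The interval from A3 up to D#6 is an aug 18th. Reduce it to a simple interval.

augmented fourth

Take out 2 octaves (14 from the number): 18 − 14 = 4.
That makes an augmented eighteenth a compound augmented fourth — 2 octaves plus an augmented fourth.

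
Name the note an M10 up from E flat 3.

G 4

The tenth's letter: E up three letter names plus an octave → G.
A major tenth is 16 semitones; 16 semitones up from Eb3 gives G4.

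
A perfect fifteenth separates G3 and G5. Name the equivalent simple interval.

Take out an octave (7 from the number): 15 − 7 = 8.
So a perfect fifteenth is an octave plus a perfect octave. The quality is unchanged.

perfect octave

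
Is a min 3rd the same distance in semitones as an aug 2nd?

Yes

A minor third = 3 semitones = an augmented second; enharmonically equal.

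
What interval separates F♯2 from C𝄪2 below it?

Descending from F#2 to C##2 is the same interval as ascending C##2 to F#2.
C to F spans four letter names (C-D-E-F) — that makes it a fourth of some quality.
C##2 to F#2 spans 4 semitones — one semitone narrower than the perfect fourth (5) — giving a diminished fourth.

diminished 4th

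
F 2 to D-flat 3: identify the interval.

F to D spans six letter names (F-G-A-B-C-D) — that makes it a sixth of some quality.
At 8 semitones, F2→Db3 falls one short of a major sixth: minor.

minor sixth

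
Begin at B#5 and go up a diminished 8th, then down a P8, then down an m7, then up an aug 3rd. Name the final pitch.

E##5

B#5 up a diminished octave → B6 (11 semitones).
Down a perfect octave from B6: B5 (12 semitones down).
Down a minor seventh from B5: C#5 (10 semitones down).
Up an augmented third from C#5: E##5 (5 semitones up).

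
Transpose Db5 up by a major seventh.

C6

Counting seven letter names up from D lands on C.
A major seventh spans 11 semitones, so from Db5 the target pitch is C6.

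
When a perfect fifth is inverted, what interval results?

perfect fourth

Inverted interval numbers add to nine, so a fifth pairs with a fourth (5 + 4 = 9).
Quality inverts too: perfect stays perfect. That makes the inversion a perfect fourth.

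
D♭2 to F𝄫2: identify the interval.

D to F spans three letter names (D-E-F): a third.
The major third is 4 semitones; here we have 2, two semitones narrower: diminished.

d3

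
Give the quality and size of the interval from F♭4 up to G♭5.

F to G spans two letter names (F-G), plus an octave: a ninth.
Fb4 to Gb5 is 14 semitones, matching the major ninth exactly, so the quality is major.
(Equivalently, a compound major second: a major second plus an octave.)

major 9th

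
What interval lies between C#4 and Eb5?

C to E spans three letter names (C-D-E), plus an octave: a tenth.
The major tenth is 16 semitones; here we have 14, two semitones narrower: diminished.
(Equivalently, a compound diminished third: a diminished third plus an octave.)

diminished tenth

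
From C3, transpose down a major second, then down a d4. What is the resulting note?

F#2

Down a major second from C3: Bb2 (2 semitones down).
A diminished fourth down from Bb2 is F#2.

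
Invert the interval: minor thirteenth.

First reduce the compound minor thirteenth to its simple form, a minor sixth.
The rule of nine gives the new number: 9 − 6 = 3, so a sixth becomes a third.
The quality also flips — minor becomes major — giving a major third.

major 3rd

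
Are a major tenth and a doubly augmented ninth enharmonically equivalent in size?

A major tenth spans 16 semitones, and a doubly augmented ninth also spans 16 semitones — they're enharmonic.

Yes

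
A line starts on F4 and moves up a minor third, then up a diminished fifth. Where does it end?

Ebb5

F4 up a minor third → Ab4 (3 semitones).
Up a diminished fifth from Ab4: Ebb5 (6 semitones up).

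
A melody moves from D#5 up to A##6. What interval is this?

D to A spans five letter names (D-E-F-G-A), plus an octave, so the interval is some kind of twelfth.
The perfect twelfth is 19 semitones; here we have 20, one semitone wider: augmented.
(Equivalently, a compound augmented fifth: an augmented fifth plus an octave.)

augmented 12th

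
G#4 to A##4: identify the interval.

A2

G to A spans two letter names (G-A), so the interval is some kind of second.
The major second is 2 semitones; here we have 3, one semitone wider: augmented.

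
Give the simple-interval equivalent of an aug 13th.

Subtracting seven from the interval number removes an octave: 13 − 7 = 6.
Quality carries through unchanged, so the simple form is an augmented sixth.

augmented 6th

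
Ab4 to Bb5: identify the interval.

A to B spans two letter names (A-B), plus an octave: a ninth.
Counting semitones, Ab4→Bb5 is 14, which is the major ninth.
(Equivalently, a compound major second: a major second plus an octave.)

major ninth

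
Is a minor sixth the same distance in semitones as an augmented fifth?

Both span 8 semitones: a minor sixth and an augmented fifth are the same chromatic distance.

Yes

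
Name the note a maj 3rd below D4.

Bb3

The third takes the letter from D down to B.
A major third is 4 semitones; 4 semitones down from D4 gives Bb3.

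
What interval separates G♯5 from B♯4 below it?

Descending from G#5 to B#4 is the same interval as ascending B#4 to G#5.
B to G spans six letter names (B-C-D-E-F-G) — that makes it a sixth of some quality.
At 8 semitones, B#4→G#5 falls one short of a major sixth: minor.

m6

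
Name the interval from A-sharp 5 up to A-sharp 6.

A to A is the same letter name, plus an octave — that makes it an octave of some quality.
The perfect octave spans 12 semitones, and A#5 to A#6 is exactly 12 semitones — so this is a perfect octave.

perfect 8th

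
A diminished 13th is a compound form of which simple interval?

diminished sixth

Each octave removed subtracts seven from the number: 13 − 7 = 6.
That makes a diminished thirteenth a compound diminished sixth — an octave plus a diminished sixth.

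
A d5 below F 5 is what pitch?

B 4

Counting five letter names down from F lands on B.
A diminished fifth is 6 semitones; 6 semitones down from F5 gives B4.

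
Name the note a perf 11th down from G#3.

The eleventh's letter: G down four letter names plus an octave → D.
Moving 17 semitones down from G#3 (the size of a perfect eleventh) reaches D#2.

D#2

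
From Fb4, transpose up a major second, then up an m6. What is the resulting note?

Fb4 up a major second → Gb4 (2 semitones).
Gb4 up a minor sixth → Ebb5 (8 semitones).

Ebb5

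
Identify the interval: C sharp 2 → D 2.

minor second

C to D spans two letter names (C-D): a second.
C#2 to D2 is 1 semitone, a half step short of the major second (2), so this is minor.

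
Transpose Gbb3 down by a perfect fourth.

Dbb3

The fourth takes the letter from G down to D.
A perfect fourth is 5 semitones; 5 semitones down from Gbb3 gives Dbb3.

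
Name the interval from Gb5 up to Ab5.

G to A spans two letter names (G-A) — that makes it a second of some quality.
The major second spans 2 semitones, and Gb5 to Ab5 is exactly 2 semitones — so this is a major second.

major second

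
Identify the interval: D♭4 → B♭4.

D to B spans six letter names (D-E-F-G-A-B): a sixth.
Db4 to Bb4 is 9 semitones, matching the major sixth exactly, so the quality is major.

M6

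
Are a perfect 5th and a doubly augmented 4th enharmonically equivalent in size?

A perfect fifth = 7 semitones = a doubly augmented fourth; enharmonically equal.

Yes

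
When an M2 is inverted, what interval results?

The rule of nine gives the new number: 9 − 2 = 7, so a second becomes a seventh.
And major becomes minor under inversion, so we get a minor seventh.

minor 7th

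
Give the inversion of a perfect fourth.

perfect fifth

Inverted interval numbers add to nine, so a fourth pairs with a fifth (4 + 5 = 9).
Quality inverts too: perfect stays perfect. That makes the inversion a perfect fifth.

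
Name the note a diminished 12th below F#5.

The twelfth's letter: F down five letter names plus an octave → B.
Moving 18 semitones down from F#5 (the size of a diminished twelfth) reaches B#3.

B#3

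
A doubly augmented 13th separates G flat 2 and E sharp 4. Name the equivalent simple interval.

doubly augmented 6th

Take out an octave (7 from the number): 13 − 7 = 6.
Quality carries through unchanged, so the simple form is a doubly augmented sixth.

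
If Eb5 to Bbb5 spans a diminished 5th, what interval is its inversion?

A4

The rule of nine gives the new number: 9 − 5 = 4, so a fifth becomes a fourth.
The quality also flips — diminished becomes augmented — giving an augmented fourth.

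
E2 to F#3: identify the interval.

M9

E to F spans two letter names (E-F), plus an octave: a ninth.
The major ninth spans 14 semitones, and E2 to F#3 is exactly 14 semitones — so this is a major ninth.
(Equivalently, a compound major second: a major second plus an octave.)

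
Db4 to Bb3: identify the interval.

Descending from Db4 to Bb3 is the same interval as ascending Bb3 to Db4.
B to D spans three letter names (B-C-D): a third.
At 3 semitones, Bb3→Db4 falls one short of a major third: minor.

minor third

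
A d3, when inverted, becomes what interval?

augmented 6th

The rule of nine gives the new number: 9 − 3 = 6, so a third becomes a sixth.
Quality inverts too: diminished becomes augmented. That makes the inversion an augmented sixth.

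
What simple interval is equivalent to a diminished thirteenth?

diminished 6th

Each octave removed subtracts seven from the number: 13 − 7 = 6.
Quality carries through unchanged, so the simple form is a diminished sixth.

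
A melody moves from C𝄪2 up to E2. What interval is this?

C to E spans three letter names (C-D-E), so the interval is some kind of third.
C##2 to E2 spans 2 semitones — two semitones narrower than the major third (4) — giving a diminished third.

diminished third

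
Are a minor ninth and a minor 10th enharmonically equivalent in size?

A minor ninth is 13 semitones but a minor tenth is 15 semitones — different sizes.

No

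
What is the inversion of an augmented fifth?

Interval numbers invert to sum to nine: 5 + 4 = 9, so a fifth inverts to a fourth.
Quality inverts too: augmented becomes diminished. That makes the inversion a diminished fourth.

d4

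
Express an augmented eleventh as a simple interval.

augmented 4th

Each octave removed subtracts seven from the number: 11 − 7 = 4.
So an augmented eleventh is an octave plus an augmented fourth. The quality is unchanged.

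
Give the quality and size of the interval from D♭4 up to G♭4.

D to G spans four letter names (D-E-F-G) — that makes it a fourth of some quality.
Db4 to Gb4 is 5 semitones, matching the perfect fourth exactly, so the quality is perfect.

perfect fourth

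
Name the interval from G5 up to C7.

P11

G to C spans four letter names (G-A-B-C), plus an octave — that makes it an eleventh of some quality.
Counting semitones, G5→C7 is 17, which is the perfect eleventh.
(Equivalently, a compound perfect fourth: a perfect fourth plus an octave.)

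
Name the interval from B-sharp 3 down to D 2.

augmented thirteenth

Descending from B#3 to D2 is the same interval as ascending D2 to B#3.
D to B spans six letter names (D-E-F-G-A-B), plus an octave: a thirteenth.
A major thirteenth would be 21 semitones; D2 to B#3 is 22, one semitone wider, so the interval is augmented.
(Equivalently, a compound augmented sixth: an augmented sixth plus an octave.)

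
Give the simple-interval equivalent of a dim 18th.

diminished fourth

Subtracting seven from the interval number removes an octave: 18 − 14 = 4.
So a diminished eighteenth is 2 octaves plus a diminished fourth. The quality is unchanged.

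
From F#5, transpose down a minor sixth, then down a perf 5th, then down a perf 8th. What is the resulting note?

D#3

A minor sixth down from F#5 is A#4.
Down a perfect fifth from A#4: D#4 (7 semitones down).
Down a perfect octave from D#4: D#3 (12 semitones down).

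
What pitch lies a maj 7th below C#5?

D4

Counting seven letter names down from C lands on D.
A major seventh is 11 semitones; 11 semitones down from C#5 gives D4.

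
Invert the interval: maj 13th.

First reduce the compound major thirteenth to its simple form, a major sixth.
Inverted interval numbers add to nine, so a sixth pairs with a third (6 + 3 = 9).
Quality inverts too: major becomes minor. That makes the inversion a minor third.

minor 3rd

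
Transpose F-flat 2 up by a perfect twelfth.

Five letters up from F (plus an octave) reaches C.
Moving 19 semitones up from Fb2 (the size of a perfect twelfth) reaches Cb4.

C-flat 4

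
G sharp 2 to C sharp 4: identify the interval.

G to C spans four letter names (G-A-B-C), plus an octave — that makes it an eleventh of some quality.
The perfect eleventh spans 17 semitones, and G#2 to C#4 is exactly 17 semitones — so this is a perfect eleventh.
(Equivalently, a compound perfect fourth: a perfect fourth plus an octave.)

perfect eleventh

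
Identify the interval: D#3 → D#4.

perfect 8th

D to D is the same letter name, plus an octave: an octave.
D#3 to D#4 is 12 semitones, matching the perfect octave exactly, so the quality is perfect.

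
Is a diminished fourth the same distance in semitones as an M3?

Yes

A diminished fourth spans 4 semitones, and a major third also spans 4 semitones — they're enharmonic.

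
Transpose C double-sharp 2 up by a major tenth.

Counting three letter names plus an octave up from C lands on E.
A major tenth is 16 semitones; 16 semitones up from C##2 gives E##3.

E double-sharp 3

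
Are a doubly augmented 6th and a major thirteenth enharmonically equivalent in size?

A doubly augmented sixth is 11 semitones but a major thirteenth is 21 semitones — different sizes.

No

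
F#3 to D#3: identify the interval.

minor third

Descending from F#3 to D#3 is the same interval as ascending D#3 to F#3.
D to F spans three letter names (D-E-F): a third.
A major third would be 4 semitones, but D#3 to F#3 is 3 — one semitone narrower, making it a minor third.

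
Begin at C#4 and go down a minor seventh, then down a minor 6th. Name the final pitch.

C#4 down a minor seventh → D#3 (10 semitones).
Down a minor sixth from D#3: F##2 (8 semitones down).

F##2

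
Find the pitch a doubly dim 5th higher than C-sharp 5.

The fifth takes the letter from C up to G.
Moving 5 semitones up from C#5 (the size of a doubly diminished fifth) reaches Gb5.

G-flat 5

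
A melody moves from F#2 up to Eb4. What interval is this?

F to E spans seven letter names (F-G-A-B-C-D-E), plus an octave, so the interval is some kind of fourteenth.
A major fourteenth would be 23 semitones; F#2 to Eb4 is 21, two semitones narrower, so the interval is diminished.
(Equivalently, a compound diminished seventh: a diminished seventh plus an octave.)

d14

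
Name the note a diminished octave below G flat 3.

G 2

An octave keeps the letter name G, an octave down from G.
A diminished octave is 11 semitones; 11 semitones down from Gb3 gives G2.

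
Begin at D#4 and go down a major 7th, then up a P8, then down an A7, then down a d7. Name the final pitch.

D#4 down a major seventh → E3 (11 semitones).
Up a perfect octave from E3: E4 (12 semitones up).
Down an augmented seventh from E4: Fb3 (12 semitones down).
Down a diminished seventh from Fb3: G2 (9 semitones down).

G2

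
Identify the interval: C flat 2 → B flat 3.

major fourteenth

C to B spans seven letter names (C-D-E-F-G-A-B), plus an octave — that makes it a fourteenth of some quality.
Cb2 to Bb3 is 23 semitones, matching the major fourteenth exactly, so the quality is major.
(Equivalently, a compound major seventh: a major seventh plus an octave.)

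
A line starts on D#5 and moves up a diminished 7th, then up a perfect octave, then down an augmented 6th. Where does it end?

Ebb6

Up a diminished seventh from D#5: C6 (9 semitones up).
C6 up a perfect octave → C7 (12 semitones).
Down an augmented sixth from C7: Ebb6 (10 semitones down).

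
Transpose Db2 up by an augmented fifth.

The fifth takes the letter from D up to A.
An augmented fifth is 8 semitones; 8 semitones up from Db2 gives A2.

A2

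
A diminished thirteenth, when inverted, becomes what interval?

A3

First reduce the compound diminished thirteenth to its simple form, a diminished sixth.
Interval numbers invert to sum to nine: 6 + 3 = 9, so a sixth inverts to a third.
The quality also flips — diminished becomes augmented — giving an augmented third.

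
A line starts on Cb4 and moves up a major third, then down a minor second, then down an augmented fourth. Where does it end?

Ab3

Up a major third from Cb4: Eb4 (4 semitones up).
Eb4 down a minor second → D4 (1 semitone).
D4 down an augmented fourth → Ab3 (6 semitones).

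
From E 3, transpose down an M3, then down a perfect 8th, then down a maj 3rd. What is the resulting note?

A flat 1

Down a major third from E3: C3 (4 semitones down).
Down a perfect octave from C3: C2 (12 semitones down).
A major third down from C2 is Ab1.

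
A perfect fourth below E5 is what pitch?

Counting four letter names down from E lands on B.
A perfect fourth is 5 semitones; 5 semitones down from E5 gives B4.

B4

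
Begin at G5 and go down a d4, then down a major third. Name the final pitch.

B4

G5 down a diminished fourth → D#5 (4 semitones).
Down a major third from D#5: B4 (4 semitones down).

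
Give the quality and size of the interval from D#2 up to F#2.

minor 3rd

D to F spans three letter names (D-E-F), so the interval is some kind of third.
A major third would be 4 semitones, but D#2 to F#2 is 3 — one semitone narrower, making it a minor third.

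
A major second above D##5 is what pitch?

E##5

Counting two letter names up from D lands on E.
A major second spans 2 semitones, so from D##5 the target pitch is E##5.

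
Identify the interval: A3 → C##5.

A to C spans three letter names (A-B-C), plus an octave — that makes it a tenth of some quality.
A major tenth would be 16 semitones; A3 to C##5 is 17, one semitone wider, so the interval is augmented.
(Equivalently, a compound augmented third: an augmented third plus an octave.)

A10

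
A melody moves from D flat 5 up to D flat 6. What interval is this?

D to D is the same letter name, plus an octave: an octave.
Counting semitones, Db5→Db6 is 12, which is the perfect octave.

perfect 8th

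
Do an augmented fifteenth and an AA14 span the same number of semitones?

Yes

An augmented fifteenth spans 25 semitones, and a doubly augmented fourteenth also spans 25 semitones — they're enharmonic.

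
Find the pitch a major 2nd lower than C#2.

Two letter names down from C: B.
A major second spans 2 semitones, so from C#2 the target pitch is B1.

B1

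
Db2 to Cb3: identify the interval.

D to C spans seven letter names (D-E-F-G-A-B-C) — that makes it a seventh of some quality.
Db2 to Cb3 is 10 semitones, a half step short of the major seventh (11), so this is minor.

minor 7th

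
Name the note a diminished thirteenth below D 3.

F-double-sharp 1

The thirteenth's letter: D down six letter names plus an octave → F.
A diminished thirteenth spans 19 semitones, so from D3 the target pitch is F##1.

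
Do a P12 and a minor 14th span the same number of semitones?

No

A perfect twelfth is 19 semitones but a minor fourteenth is 22 semitones — different sizes.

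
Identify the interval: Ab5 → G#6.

augmented seventh

A to G spans seven letter names (A-B-C-D-E-F-G): a seventh.
Ab5 to G#6 spans 12 semitones — one semitone wider than the major seventh (11) — giving an augmented seventh.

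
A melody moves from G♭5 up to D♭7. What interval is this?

perfect twelfth

G to D spans five letter names (G-A-B-C-D), plus an octave, so the interval is some kind of twelfth.
Counting semitones, Gb5→Db7 is 19, which is the perfect twelfth.
(Equivalently, a compound perfect fifth: a perfect fifth plus an octave.)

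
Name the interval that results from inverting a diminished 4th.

Interval numbers invert to sum to nine: 4 + 5 = 9, so a fourth inverts to a fifth.
The quality also flips — diminished becomes augmented — giving an augmented fifth.

augmented 5th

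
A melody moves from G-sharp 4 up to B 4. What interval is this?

minor third

G to B spans three letter names (G-A-B): a third.
G#4 to B4 is 3 semitones, a half step short of the major third (4), so this is minor.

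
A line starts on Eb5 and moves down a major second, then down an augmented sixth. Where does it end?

Fbb4

Down a major second from Eb5: Db5 (2 semitones down).
An augmented sixth down from Db5 is Fbb4.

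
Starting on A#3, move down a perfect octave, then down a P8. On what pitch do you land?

A#1

Down a perfect octave from A#3: A#2 (12 semitones down).
Down a perfect octave from A#2: A#1 (12 semitones down).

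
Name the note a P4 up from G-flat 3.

C-flat 4

Four letter names up from G: C.
Moving 5 semitones up from Gb3 (the size of a perfect fourth) reaches Cb4.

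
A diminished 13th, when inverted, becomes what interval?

First reduce the compound diminished thirteenth to its simple form, a diminished sixth.
Inverted interval numbers add to nine, so a sixth pairs with a third (6 + 3 = 9).
The quality also flips — diminished becomes augmented — giving an augmented third.

A3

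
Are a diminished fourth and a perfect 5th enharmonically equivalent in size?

No

A diminished fourth spans 4 semitones; a perfect fifth spans 7 semitones. They differ by 3.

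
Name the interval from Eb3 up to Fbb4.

E to F spans two letter names (E-F), plus an octave — that makes it a ninth of some quality.
The major ninth is 14 semitones; here we have 12, two semitones narrower: diminished.

diminished 9th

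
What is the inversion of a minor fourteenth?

First reduce the compound minor fourteenth to its simple form, a minor seventh.
Inverted interval numbers add to nine, so a seventh pairs with a second (7 + 2 = 9).
And minor becomes major under inversion, so we get a major second.

M2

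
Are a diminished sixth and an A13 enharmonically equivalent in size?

A diminished sixth spans 7 semitones; an augmented thirteenth spans 22 semitones. They differ by 15.

No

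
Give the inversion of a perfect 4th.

perfect 5th

Inverted interval numbers add to nine, so a fourth pairs with a fifth (4 + 5 = 9).
Quality inverts too: perfect stays perfect. That makes the inversion a perfect fifth.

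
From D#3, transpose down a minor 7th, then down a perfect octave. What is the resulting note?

D#3 down a minor seventh → E#2 (10 semitones).
A perfect octave down from E#2 is E#1.

E#1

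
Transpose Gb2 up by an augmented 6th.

E3

Six letter names up from G: E.
Moving 10 semitones up from Gb2 (the size of an augmented sixth) reaches E3.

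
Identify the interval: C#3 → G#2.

perfect fourth

Descending from C#3 to G#2 is the same interval as ascending G#2 to C#3.
G to C spans four letter names (G-A-B-C): a fourth.
Counting semitones, G#2→C#3 is 5, which is the perfect fourth.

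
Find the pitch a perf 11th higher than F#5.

Four letters up from F (plus an octave) reaches B.
A perfect eleventh is 17 semitones; 17 semitones up from F#5 gives B6.

B6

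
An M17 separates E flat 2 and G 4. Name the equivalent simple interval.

major third

Take out 2 octaves (14 from the number): 17 − 14 = 3.
That makes a major seventeenth a compound major third — 2 octaves plus a major third.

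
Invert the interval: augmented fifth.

diminished 4th

The rule of nine gives the new number: 9 − 5 = 4, so a fifth becomes a fourth.
The quality also flips — augmented becomes diminished — giving a diminished fourth.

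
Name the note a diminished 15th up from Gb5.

Gbb7

The letter stays G (same as the start), shifted two octaves up.
A diminished fifteenth is 23 semitones; 23 semitones up from Gb5 gives Gbb7.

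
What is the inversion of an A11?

diminished 5th

First reduce the compound augmented eleventh to its simple form, an augmented fourth.
The rule of nine gives the new number: 9 − 4 = 5, so a fourth becomes a fifth.
Quality inverts too: augmented becomes diminished. That makes the inversion a diminished fifth.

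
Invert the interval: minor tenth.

First reduce the compound minor tenth to its simple form, a minor third.
The rule of nine gives the new number: 9 − 3 = 6, so a third becomes a sixth.
And minor becomes major under inversion, so we get a major sixth.

M6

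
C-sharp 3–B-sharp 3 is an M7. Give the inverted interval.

Interval numbers invert to sum to nine: 7 + 2 = 9, so a seventh inverts to a second.
The quality also flips — major becomes minor — giving a minor second.

minor 2nd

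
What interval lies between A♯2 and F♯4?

minor 13th

A to F spans six letter names (A-B-C-D-E-F), plus an octave: a thirteenth.
A#2 to F#4 is 20 semitones, a half step short of the major thirteenth (21), so this is minor.
(Equivalently, a compound minor sixth: a minor sixth plus an octave.)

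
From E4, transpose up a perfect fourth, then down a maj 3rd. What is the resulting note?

F4

A perfect fourth up from E4 is A4.
A4 down a major third → F4 (4 semitones).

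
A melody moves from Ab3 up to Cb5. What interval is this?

minor 10th

A to C spans three letter names (A-B-C), plus an octave: a tenth.
Ab3 to Cb5 is 15 semitones, a half step short of the major tenth (16), so this is minor.
(Equivalently, a compound minor third: a minor third plus an octave.)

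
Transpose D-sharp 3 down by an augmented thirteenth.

Six letters down from D (plus an octave) reaches F.
Moving 22 semitones down from D#3 (the size of an augmented thirteenth) reaches F1.

F 1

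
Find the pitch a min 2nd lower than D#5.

C##5

Counting two letter names down from D lands on C.
A minor second spans 1 semitone, so from D#5 the target pitch is C##5.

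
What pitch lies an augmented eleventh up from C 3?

F-sharp 4

The eleventh's letter: C up four letter names plus an octave → F.
An augmented eleventh is 18 semitones; 18 semitones up from C3 gives F#4.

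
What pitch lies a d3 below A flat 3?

The third takes the letter from A down to F.
A diminished third is 2 semitones; 2 semitones down from Ab3 gives F#3.

F sharp 3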